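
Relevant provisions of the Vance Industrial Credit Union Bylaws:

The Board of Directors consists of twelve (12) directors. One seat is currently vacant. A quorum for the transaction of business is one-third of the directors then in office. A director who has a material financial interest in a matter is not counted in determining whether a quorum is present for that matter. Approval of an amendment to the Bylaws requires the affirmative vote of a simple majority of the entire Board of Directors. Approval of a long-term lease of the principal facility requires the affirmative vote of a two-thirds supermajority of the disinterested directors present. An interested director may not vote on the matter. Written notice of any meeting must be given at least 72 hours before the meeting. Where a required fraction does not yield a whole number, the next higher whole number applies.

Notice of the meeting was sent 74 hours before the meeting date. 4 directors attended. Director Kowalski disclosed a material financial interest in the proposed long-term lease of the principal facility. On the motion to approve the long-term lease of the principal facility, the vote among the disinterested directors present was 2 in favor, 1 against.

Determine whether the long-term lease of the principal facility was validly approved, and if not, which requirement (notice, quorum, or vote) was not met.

Invalid — quorum requirement not satisfied.

Notice: 74 hours given; 72 required (74 ≥ 72). Satisfied.
Quorum: 4 present, but the 1 interested director does not count, leaving 3. Quorum is 4. Not satisfied.
Vote: the long-term lease of the principal facility requires two-thirds of the disinterested directors present (4 − 1 = 3). 2/3 of 3 = 2, so 2 affirmative votes are needed; 2 voted in favor. Satisfied. (Moot — without a quorum no business can be validly transacted.)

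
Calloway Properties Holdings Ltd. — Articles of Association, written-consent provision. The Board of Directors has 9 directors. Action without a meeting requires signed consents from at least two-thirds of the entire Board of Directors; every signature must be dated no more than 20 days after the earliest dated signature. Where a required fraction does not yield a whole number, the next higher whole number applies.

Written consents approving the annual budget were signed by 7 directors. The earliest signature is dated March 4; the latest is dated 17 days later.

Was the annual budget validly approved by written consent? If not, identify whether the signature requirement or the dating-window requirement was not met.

Effective — both the signature and dating-window requirements are satisfied.

Signatures required: at least two-thirds of 9 — 2/3 of 9 = 6, so 6 needed; 7 signed. Sufficient.
Dating window: the latest signature is 17 days after the earliest; the limit is 20 days. Within the window.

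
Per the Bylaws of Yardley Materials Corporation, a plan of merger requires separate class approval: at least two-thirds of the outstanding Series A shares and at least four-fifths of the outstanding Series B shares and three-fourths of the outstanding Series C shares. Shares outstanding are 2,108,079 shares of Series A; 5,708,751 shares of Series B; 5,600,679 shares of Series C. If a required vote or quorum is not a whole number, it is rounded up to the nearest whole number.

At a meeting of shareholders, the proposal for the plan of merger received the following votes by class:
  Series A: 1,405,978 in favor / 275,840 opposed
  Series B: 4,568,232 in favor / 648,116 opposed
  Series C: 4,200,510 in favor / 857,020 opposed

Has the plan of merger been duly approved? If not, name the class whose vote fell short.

Series A: 2/3 of 2108079 = 1405386; 1,405,386 required, 1,405,978 in favor — approved.
Series B: 4/5 of 5708751 = 4567000.80, rounded up to 4567001; 4,567,001 required, 4,568,232 in favor — approved.
Series C: 3/4 of 5600679 = 4200509.25, rounded up to 4200510; 4,200,510 required, 4,200,510 in favor — approved.

Approved — every class gave the required vote.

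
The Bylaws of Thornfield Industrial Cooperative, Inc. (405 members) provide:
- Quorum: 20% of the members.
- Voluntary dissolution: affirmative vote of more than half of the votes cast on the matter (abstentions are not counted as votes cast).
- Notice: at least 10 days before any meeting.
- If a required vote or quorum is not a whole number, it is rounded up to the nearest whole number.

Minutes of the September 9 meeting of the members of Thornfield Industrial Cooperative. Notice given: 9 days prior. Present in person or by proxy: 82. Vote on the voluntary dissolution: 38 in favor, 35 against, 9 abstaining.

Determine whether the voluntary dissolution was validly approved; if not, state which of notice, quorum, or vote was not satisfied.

Notice: 9 days given; 10 required. Not satisfied.
Quorum: 20% of 405 = 81; 82 present. Satisfied.
Vote: requires a majority of the votes cast (82 − 9 abstaining = 73); a majority of 73 is 37, so 37 needed; 38 in favor. Satisfied.

Invalid — notice requirement not satisfied.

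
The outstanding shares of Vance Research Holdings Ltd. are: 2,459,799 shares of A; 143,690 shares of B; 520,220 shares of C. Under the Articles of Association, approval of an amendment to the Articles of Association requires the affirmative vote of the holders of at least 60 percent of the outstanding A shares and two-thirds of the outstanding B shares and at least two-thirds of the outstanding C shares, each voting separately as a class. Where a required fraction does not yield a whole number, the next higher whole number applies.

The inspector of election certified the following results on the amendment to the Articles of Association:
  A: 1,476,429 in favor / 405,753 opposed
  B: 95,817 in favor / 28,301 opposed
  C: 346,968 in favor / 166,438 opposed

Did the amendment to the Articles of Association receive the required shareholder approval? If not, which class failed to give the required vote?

Approved — every class gave the required vote.

A: 3/5 of 2459799 = 1475879.40, rounded up to 1475880; 1,475,880 required, 1,476,429 in favor — approved.
B: 2/3 of 143690 = 95793.33, rounded up to 95794; 95,794 required, 95,817 in favor — approved.
C: 2/3 of 520220 = 346813.33, rounded up to 346814; 346,814 required, 346,968 in favor — approved.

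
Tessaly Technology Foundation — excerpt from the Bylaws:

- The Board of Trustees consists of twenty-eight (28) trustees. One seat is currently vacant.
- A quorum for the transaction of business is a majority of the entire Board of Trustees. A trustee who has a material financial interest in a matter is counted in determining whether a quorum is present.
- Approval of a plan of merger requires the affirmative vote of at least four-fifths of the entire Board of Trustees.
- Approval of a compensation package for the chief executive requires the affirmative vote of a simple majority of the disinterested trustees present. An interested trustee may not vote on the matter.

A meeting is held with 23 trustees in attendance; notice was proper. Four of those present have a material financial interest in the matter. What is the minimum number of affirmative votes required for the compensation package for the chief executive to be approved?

The compensation package for the chief executive requires a majority of the disinterested trustees present (23 − 4 = 19).
A majority of 19 is 10.

10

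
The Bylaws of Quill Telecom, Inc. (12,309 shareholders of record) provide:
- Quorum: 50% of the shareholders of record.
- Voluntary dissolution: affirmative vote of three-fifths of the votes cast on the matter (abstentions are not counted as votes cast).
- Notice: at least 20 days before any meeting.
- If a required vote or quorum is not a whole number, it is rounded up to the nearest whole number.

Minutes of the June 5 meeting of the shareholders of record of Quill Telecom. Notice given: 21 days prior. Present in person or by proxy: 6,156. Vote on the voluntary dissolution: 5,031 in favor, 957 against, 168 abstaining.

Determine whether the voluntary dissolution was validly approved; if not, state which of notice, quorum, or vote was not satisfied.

Valid — all requirements satisfied.

Notice: 21 days given; 20 required. Satisfied.
Quorum: 50% of 12,309 = 6,154.50, rounded up to 6,155; 6,156 present. Satisfied.
Vote: requires three-fifths of the votes cast (6,156 − 168 abstaining = 5,988); 3/5 of 5988 = 3592.80, rounded up to 3593, so 3,593 needed; 5,031 in favor. Satisfied.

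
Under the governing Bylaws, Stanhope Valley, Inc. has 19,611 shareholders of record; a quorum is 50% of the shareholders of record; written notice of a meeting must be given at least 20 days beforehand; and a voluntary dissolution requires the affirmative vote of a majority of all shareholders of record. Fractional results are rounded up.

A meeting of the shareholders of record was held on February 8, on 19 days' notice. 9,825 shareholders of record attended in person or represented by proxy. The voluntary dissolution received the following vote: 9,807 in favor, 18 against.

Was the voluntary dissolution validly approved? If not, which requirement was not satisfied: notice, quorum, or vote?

Notice: 19 days given; 20 required. Not satisfied.
Quorum: 50% of 19,611 = 9,805.50, rounded up to 9,806; 9,825 present. Satisfied.
Vote: requires a majority of all shareholders of record (19,611); a majority of 19611 is 9806, so 9,806 needed; 9,807 in favor. Satisfied.

Invalid — notice requirement not satisfied.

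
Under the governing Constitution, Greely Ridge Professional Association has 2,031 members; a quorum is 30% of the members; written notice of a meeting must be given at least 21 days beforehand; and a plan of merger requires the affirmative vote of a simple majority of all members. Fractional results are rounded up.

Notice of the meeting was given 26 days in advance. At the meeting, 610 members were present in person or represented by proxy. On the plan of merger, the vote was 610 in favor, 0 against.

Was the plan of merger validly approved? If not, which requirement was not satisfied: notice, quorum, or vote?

Invalid — vote requirement not satisfied.

Notice: 26 days given; 21 required. Satisfied.
Quorum: 30% of 2,031 = 609.30, rounded up to 610; 610 present. Satisfied.
Vote: requires a majority of all members (2,031); a majority of 2031 is 1016, so 1,016 needed; 610 in favor. Not satisfied.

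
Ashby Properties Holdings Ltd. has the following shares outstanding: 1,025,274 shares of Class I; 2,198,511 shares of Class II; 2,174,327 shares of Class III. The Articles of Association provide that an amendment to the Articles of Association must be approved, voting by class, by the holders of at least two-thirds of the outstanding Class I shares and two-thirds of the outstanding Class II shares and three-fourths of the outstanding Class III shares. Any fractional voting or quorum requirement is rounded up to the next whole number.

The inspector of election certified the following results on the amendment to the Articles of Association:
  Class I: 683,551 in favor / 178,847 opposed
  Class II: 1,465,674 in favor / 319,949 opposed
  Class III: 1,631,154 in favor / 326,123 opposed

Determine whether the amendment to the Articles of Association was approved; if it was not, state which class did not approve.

Approved — every class gave the required vote.

Class I: 2/3 of 1025274 = 683516; 683,516 required, 683,551 in favor — approved.
Class II: 2/3 of 2198511 = 1465674; 1,465,674 required, 1,465,674 in favor — approved.
Class III: 3/4 of 2174327 = 1630745.25, rounded up to 1630746; 1,630,746 required, 1,631,154 in favor — approved.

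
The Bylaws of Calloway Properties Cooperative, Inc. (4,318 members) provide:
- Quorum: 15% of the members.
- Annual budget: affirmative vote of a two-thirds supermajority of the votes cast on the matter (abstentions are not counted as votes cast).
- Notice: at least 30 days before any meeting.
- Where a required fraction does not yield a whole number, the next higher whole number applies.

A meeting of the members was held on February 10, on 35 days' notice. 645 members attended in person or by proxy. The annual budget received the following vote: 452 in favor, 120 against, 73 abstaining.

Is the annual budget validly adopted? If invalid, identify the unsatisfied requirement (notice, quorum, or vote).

Invalid — quorum requirement not satisfied.

Notice: 35 days given; 30 required. Satisfied.
Quorum: 15% of 4,318 = 647.70, rounded up to 648; 645 present. Not satisfied.
Vote: requires two-thirds of the votes cast (645 − 73 abstaining = 572); 2/3 of 572 = 381.33, rounded up to 382, so 382 needed; 452 in favor. Satisfied.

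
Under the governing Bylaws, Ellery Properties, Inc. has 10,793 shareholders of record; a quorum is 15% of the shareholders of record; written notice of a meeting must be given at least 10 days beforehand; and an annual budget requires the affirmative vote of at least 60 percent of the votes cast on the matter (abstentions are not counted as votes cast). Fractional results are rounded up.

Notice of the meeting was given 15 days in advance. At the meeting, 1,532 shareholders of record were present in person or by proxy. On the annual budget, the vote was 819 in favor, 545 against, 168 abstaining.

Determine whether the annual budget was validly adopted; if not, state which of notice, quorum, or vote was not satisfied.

Invalid — quorum requirement not satisfied.

Notice: 15 days given; 10 required. Satisfied.
Quorum: 15% of 10,793 = 1,618.95, rounded up to 1,619; 1,532 present. Not satisfied.
Vote: requires three-fifths of the votes cast (1,532 − 168 abstaining = 1,364); 3/5 of 1364 = 818.40, rounded up to 819, so 819 needed; 819 in favor. Satisfied.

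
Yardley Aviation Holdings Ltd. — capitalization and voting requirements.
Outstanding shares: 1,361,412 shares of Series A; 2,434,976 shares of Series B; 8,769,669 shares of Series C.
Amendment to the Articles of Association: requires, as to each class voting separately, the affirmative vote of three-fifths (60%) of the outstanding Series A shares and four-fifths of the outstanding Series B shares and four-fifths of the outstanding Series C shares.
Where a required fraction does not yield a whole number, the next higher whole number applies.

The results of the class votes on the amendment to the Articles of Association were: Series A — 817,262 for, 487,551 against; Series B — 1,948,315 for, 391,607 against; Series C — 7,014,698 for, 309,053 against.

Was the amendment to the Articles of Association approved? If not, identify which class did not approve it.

Not approved — the Series C shares did not give the required vote.

Series A: 3/5 of 1361412 = 816847.20, rounded up to 816848; 816,848 required, 817,262 in favor — approved.
Series B: 4/5 of 2434976 = 1947980.80, rounded up to 1947981; 1,947,981 required, 1,948,315 in favor — approved.
Series C: 4/5 of 8769669 = 7015735.20, rounded up to 7015736; 7,015,736 required, 7,014,698 in favor — not approved.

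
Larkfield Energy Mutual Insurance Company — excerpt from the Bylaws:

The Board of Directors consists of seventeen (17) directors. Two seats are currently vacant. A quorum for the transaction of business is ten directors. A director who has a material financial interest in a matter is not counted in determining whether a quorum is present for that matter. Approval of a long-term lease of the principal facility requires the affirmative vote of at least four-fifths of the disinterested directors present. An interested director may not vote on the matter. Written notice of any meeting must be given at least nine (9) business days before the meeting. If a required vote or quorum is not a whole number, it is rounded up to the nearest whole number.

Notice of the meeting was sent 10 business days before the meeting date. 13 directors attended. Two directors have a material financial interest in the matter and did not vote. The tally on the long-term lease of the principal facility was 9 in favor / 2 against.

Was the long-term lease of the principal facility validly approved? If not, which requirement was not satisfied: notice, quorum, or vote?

Notice: 10 business days given; 9 required (10 ≥ 9). Satisfied.
Quorum: 13 present, but the 2 interested directors do not count, leaving 11. Quorum is 10. Satisfied.
Vote: the long-term lease of the principal facility requires four-fifths of the disinterested directors present (13 − 2 = 11). 4/5 of 11 = 8.80, rounded up to 9, so 9 affirmative votes are needed; 9 voted in favor. Satisfied.

Valid — all requirements satisfied.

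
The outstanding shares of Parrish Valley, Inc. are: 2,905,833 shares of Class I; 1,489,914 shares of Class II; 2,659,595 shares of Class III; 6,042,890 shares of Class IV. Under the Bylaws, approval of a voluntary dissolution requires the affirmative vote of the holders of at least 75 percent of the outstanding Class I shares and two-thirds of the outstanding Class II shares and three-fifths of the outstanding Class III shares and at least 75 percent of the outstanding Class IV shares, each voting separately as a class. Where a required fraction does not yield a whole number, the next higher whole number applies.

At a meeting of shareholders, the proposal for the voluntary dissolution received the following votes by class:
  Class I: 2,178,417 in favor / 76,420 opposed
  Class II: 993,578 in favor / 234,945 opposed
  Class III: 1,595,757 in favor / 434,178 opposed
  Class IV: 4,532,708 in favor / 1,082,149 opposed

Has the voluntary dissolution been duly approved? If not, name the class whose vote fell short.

Not approved — the Class I shares did not give the required vote.

Class I: 3/4 of 2905833 = 2179374.75, rounded up to 2179375; 2,179,375 required, 2,178,417 in favor — not approved.
Class II: 2/3 of 1489914 = 993276; 993,276 required, 993,578 in favor — approved.
Class III: 3/5 of 2659595 = 1595757; 1,595,757 required, 1,595,757 in favor — approved.
Class IV: 3/4 of 6042890 = 4532167.50, rounded up to 4532168; 4,532,168 required, 4,532,708 in favor — approved.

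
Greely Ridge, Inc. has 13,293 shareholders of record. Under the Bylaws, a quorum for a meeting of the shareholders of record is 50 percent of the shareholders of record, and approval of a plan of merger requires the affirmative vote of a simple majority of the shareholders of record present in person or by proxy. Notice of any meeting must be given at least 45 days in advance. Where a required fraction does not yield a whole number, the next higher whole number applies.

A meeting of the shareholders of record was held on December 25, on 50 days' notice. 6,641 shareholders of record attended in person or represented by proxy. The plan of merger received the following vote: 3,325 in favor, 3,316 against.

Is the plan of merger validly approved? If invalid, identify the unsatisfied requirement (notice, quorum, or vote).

Invalid — quorum requirement not satisfied.

Notice: 50 days given; 45 required. Satisfied.
Quorum: 50% of 13,293 = 6,646.50, rounded up to 6,647; 6,641 present. Not satisfied.
Vote: requires a majority of those present (6,641); a majority of 6641 is 3321, so 3,321 needed; 3,325 in favor. Satisfied.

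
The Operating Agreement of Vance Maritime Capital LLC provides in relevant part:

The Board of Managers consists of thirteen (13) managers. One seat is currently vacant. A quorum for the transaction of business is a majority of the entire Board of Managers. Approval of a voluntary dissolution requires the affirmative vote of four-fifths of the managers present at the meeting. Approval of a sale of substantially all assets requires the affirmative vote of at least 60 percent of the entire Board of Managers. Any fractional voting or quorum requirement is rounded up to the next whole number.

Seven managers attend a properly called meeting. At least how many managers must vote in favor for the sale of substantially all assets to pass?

The sale of substantially all assets requires three-fifths of the entire Board of Managers (13).
3/5 of 13 = 7.80, rounded up to 8.
(Only 7 can vote, so the sale of substantially all assets cannot pass at this meeting, but the required vote is still 8.)

8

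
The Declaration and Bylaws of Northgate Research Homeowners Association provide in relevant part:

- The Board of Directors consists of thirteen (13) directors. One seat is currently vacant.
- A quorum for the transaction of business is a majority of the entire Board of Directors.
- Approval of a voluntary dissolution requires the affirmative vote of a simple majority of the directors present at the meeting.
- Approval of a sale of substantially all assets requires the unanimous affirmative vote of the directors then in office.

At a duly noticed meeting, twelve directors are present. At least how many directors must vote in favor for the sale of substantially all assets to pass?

12

The sale of substantially all assets requires the unanimous vote of the directors then in office (12).
Unanimous means all 12.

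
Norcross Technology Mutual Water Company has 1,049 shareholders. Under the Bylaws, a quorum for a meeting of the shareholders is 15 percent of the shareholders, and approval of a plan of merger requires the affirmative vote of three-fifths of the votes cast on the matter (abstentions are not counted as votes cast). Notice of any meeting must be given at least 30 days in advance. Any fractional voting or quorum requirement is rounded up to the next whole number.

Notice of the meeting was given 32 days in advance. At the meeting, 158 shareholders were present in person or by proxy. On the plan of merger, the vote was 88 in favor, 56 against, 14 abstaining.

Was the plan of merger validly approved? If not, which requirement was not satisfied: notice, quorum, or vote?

Valid — all requirements satisfied.

Notice: 32 days given; 30 required. Satisfied.
Quorum: 15% of 1,049 = 157.35, rounded up to 158; 158 present. Satisfied.
Vote: requires three-fifths of the votes cast (158 − 14 abstaining = 144); 3/5 of 144 = 86.40, rounded up to 87, so 87 needed; 88 in favor. Satisfied.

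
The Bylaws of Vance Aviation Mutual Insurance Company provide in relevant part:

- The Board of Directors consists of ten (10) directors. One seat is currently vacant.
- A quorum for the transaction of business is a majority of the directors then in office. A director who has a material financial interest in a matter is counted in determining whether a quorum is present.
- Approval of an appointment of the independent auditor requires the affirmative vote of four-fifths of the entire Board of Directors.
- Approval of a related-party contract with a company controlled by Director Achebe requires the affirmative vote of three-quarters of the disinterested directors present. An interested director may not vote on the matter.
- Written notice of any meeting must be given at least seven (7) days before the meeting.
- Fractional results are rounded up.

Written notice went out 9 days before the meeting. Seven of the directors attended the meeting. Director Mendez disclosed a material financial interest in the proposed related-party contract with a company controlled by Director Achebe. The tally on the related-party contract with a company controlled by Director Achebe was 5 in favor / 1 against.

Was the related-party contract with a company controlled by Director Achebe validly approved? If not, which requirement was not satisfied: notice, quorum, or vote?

Valid — all requirements satisfied.

Notice: 9 days given; 7 required (9 ≥ 7). Satisfied.
Quorum: 7 present (interested directors count toward quorum); quorum is 5. Satisfied.
Vote: the related-party contract with a company controlled by Director Achebe requires three-fourths of the disinterested directors present (7 − 1 = 6). 3/4 of 6 = 4.50, rounded up to 5, so 5 affirmative votes are needed; 5 voted in favor. Satisfied.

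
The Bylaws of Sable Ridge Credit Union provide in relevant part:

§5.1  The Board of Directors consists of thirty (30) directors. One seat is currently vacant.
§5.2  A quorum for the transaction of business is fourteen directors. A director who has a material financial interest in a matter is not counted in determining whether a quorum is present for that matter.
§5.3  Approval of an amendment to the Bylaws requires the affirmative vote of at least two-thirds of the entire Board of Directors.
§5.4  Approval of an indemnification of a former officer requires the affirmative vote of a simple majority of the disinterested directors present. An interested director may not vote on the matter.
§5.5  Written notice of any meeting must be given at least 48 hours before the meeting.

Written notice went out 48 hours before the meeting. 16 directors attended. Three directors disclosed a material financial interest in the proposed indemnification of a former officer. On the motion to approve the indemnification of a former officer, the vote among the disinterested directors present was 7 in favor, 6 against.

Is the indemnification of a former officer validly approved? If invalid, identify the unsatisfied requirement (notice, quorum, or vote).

Invalid — quorum requirement not satisfied.

Notice: 48 hours given; 48 required (48 ≥ 48). Satisfied.
Quorum: 16 present, but the 3 interested directors do not count, leaving 13. Quorum is 14. Not satisfied.
Vote: the indemnification of a former officer requires a majority of the disinterested directors present (16 − 3 = 13). A majority of 13 is 7, so 7 affirmative votes are needed; 7 voted in favor. Satisfied. (Moot — without a quorum no business can be validly transacted.)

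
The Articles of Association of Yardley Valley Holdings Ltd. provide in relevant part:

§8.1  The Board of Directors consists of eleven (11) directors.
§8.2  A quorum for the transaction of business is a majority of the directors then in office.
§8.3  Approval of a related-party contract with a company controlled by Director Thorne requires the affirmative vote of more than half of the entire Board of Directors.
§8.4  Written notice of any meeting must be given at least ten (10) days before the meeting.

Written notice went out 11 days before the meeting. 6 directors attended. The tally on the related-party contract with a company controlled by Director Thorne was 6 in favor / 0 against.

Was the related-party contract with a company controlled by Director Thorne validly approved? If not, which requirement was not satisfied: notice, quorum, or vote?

Notice: 11 days given; 10 required (11 ≥ 10). Satisfied.
Quorum: 6 present; quorum is 6. Satisfied.
Vote: the related-party contract with a company controlled by Director Thorne requires a majority of the entire Board of Directors (11). A majority of 11 is 6, so 6 affirmative votes are needed; 6 voted in favor. Satisfied.

Valid — all requirements satisfied.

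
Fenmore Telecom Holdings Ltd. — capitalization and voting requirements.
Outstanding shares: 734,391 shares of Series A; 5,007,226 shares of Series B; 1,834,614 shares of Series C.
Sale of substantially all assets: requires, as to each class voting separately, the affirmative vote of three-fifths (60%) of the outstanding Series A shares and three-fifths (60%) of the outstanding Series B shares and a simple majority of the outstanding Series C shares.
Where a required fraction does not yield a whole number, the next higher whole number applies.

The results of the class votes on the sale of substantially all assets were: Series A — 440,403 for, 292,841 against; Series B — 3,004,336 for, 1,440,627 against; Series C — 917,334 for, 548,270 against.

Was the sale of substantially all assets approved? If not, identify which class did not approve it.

Not approved — the Series A shares did not give the required vote.

Series A: 3/5 of 734391 = 440634.60, rounded up to 440635; 440,635 required, 440,403 in favor — not approved.
Series B: 3/5 of 5007226 = 3004335.60, rounded up to 3004336; 3,004,336 required, 3,004,336 in favor — approved.
Series C: a majority of 1834614 is 917308; 917,308 required, 917,334 in favor — approved.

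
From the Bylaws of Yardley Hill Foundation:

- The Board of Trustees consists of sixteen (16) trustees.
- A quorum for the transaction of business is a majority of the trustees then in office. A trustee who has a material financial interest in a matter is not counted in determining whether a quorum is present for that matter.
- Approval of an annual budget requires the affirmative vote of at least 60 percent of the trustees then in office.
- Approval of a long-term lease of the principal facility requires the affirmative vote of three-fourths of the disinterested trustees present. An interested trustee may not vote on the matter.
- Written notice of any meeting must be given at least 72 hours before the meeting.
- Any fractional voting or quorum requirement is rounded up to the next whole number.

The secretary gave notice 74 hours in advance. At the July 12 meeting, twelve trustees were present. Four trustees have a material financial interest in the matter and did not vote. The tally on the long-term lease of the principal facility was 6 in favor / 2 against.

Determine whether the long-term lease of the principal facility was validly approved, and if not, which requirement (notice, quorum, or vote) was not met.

Notice: 74 hours given; 72 required (74 ≥ 72). Satisfied.
Quorum: 12 present, but the 4 interested trustees do not count, leaving 8. Quorum is 9. Not satisfied.
Vote: the long-term lease of the principal facility requires three-fourths of the disinterested trustees present (12 − 4 = 8). 3/4 of 8 = 6, so 6 affirmative votes are needed; 6 voted in favor. Satisfied. (Moot — without a quorum no business can be validly transacted.)

Invalid — quorum requirement not satisfied.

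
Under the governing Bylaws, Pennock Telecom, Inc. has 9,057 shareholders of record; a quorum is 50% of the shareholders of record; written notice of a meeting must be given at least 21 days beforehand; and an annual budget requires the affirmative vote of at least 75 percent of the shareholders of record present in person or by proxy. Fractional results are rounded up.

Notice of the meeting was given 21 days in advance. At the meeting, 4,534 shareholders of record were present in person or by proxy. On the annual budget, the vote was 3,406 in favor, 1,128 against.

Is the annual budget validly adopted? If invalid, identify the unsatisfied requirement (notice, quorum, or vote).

Notice: 21 days given; 21 required. Satisfied.
Quorum: 50% of 9,057 = 4,528.50, rounded up to 4,529; 4,534 present. Satisfied.
Vote: requires three-fourths of those present (4,534); 3/4 of 4534 = 3400.50, rounded up to 3401, so 3,401 needed; 3,406 in favor. Satisfied.

Valid — all requirements satisfied.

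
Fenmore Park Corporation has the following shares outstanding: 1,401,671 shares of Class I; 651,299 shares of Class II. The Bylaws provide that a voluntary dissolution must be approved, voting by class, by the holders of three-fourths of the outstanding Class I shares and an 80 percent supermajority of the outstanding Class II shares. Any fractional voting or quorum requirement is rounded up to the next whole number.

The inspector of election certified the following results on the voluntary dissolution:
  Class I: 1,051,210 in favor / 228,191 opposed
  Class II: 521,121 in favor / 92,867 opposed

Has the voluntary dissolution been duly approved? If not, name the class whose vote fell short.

Not approved — the Class I shares did not give the required vote.

Class I: 3/4 of 1401671 = 1051253.25, rounded up to 1051254; 1,051,254 required, 1,051,210 in favor — not approved.
Class II: 4/5 of 651299 = 521039.20, rounded up to 521040; 521,040 required, 521,121 in favor — approved.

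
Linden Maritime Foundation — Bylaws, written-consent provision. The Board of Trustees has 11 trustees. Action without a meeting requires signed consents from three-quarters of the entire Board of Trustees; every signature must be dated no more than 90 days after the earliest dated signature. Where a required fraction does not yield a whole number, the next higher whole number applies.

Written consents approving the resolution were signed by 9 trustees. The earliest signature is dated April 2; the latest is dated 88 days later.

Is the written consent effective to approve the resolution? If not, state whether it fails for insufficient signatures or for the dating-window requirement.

Effective — both the signature and dating-window requirements are satisfied.

Signatures required: three-quarters of 11 — 3/4 of 11 = 8.25, rounded up to 9, so 9 needed; 9 signed. Sufficient.
Dating window: the latest signature is 88 days after the earliest; the limit is 90 days. Within the window.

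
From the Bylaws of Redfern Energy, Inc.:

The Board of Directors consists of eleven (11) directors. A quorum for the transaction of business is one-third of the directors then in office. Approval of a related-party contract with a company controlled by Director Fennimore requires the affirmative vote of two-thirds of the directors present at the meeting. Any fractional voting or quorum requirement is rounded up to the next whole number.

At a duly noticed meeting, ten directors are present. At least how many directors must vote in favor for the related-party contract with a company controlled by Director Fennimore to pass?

The related-party contract with a company controlled by Director Fennimore requires two-thirds of the directors present (10).
2/3 of 10 = 6.67, rounded up to 7.

7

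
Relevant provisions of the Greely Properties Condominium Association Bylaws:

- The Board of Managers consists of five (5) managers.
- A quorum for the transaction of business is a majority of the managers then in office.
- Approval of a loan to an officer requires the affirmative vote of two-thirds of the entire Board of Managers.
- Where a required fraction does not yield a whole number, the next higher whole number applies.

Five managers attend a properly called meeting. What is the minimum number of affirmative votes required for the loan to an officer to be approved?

4

The loan to an officer requires two-thirds of the entire Board of Managers (5).
2/3 of 5 = 3.33, rounded up to 4.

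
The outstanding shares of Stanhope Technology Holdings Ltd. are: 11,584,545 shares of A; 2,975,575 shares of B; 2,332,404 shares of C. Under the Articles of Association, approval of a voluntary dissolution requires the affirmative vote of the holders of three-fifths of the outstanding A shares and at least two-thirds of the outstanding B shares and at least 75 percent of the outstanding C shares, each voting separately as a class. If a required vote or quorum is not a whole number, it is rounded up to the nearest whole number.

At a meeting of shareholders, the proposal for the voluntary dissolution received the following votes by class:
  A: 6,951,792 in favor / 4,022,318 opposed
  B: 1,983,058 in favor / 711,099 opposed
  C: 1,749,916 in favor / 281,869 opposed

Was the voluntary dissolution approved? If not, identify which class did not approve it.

Not approved — the B shares did not give the required vote.

A: 3/5 of 11584545 = 6950727; 6,950,727 required, 6,951,792 in favor — approved.
B: 2/3 of 2975575 = 1983716.67, rounded up to 1983717; 1,983,717 required, 1,983,058 in favor — not approved.
C: 3/4 of 2332404 = 1749303; 1,749,303 required, 1,749,916 in favor — approved.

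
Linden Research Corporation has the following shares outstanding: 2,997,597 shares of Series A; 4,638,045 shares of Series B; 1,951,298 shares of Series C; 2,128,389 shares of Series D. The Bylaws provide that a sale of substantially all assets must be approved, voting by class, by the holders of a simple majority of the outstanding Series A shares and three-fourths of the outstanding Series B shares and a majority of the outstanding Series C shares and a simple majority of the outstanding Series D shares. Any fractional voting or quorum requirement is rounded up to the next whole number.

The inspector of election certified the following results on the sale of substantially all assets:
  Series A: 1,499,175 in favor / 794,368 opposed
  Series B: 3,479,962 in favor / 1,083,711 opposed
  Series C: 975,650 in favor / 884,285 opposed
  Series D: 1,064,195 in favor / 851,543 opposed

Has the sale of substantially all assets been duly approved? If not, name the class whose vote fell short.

Series A: a majority of 2997597 is 1498799; 1,498,799 required, 1,499,175 in favor — approved.
Series B: 3/4 of 4638045 = 3478533.75, rounded up to 3478534; 3,478,534 required, 3,479,962 in favor — approved.
Series C: a majority of 1951298 is 975650; 975,650 required, 975,650 in favor — approved.
Series D: a majority of 2128389 is 1064195; 1,064,195 required, 1,064,195 in favor — approved.

Approved — every class gave the required vote.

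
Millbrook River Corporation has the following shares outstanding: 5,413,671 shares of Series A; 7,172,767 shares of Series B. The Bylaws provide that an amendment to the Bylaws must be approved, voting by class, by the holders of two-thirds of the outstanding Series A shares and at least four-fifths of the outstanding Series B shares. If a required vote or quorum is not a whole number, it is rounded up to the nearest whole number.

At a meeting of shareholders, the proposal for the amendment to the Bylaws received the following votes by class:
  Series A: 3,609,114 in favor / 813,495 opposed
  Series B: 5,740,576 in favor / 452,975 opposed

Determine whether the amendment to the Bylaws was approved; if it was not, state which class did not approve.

Series A: 2/3 of 5413671 = 3609114; 3,609,114 required, 3,609,114 in favor — approved.
Series B: 4/5 of 7172767 = 5738213.60, rounded up to 5738214; 5,738,214 required, 5,740,576 in favor — approved.

Approved — every class gave the required vote.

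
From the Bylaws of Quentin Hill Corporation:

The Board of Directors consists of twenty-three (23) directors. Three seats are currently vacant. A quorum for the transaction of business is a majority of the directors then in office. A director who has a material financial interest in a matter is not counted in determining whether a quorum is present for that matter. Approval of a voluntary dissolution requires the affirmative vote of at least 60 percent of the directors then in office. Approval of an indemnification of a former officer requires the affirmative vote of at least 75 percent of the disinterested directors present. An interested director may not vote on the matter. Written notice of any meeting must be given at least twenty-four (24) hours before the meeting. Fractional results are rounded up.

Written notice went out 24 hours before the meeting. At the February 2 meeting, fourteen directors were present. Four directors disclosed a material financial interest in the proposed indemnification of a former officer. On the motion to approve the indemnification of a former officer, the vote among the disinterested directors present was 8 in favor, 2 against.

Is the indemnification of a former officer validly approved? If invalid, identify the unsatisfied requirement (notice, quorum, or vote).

Notice: 24 hours given; 24 required (24 ≥ 24). Satisfied.
Quorum: 14 present, but the 4 interested directors do not count, leaving 10. Quorum is 11. Not satisfied.
Vote: the indemnification of a former officer requires three-fourths of the disinterested directors present (14 − 4 = 10). 3/4 of 10 = 7.50, rounded up to 8, so 8 affirmative votes are needed; 8 voted in favor. Satisfied. (Moot — without a quorum no business can be validly transacted.)

Invalid — quorum requirement not satisfied.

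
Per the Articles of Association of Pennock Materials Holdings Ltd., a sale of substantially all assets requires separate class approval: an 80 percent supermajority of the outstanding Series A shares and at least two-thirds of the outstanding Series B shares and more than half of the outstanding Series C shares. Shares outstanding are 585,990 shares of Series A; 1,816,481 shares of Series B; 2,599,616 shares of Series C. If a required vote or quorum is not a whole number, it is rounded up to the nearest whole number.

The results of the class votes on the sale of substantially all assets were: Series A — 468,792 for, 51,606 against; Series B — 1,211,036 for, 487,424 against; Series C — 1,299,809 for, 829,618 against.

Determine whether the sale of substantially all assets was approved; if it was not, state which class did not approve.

Approved — every class gave the required vote.

Series A: 4/5 of 585990 = 468792; 468,792 required, 468,792 in favor — approved.
Series B: 2/3 of 1816481 = 1210987.33, rounded up to 1210988; 1,210,988 required, 1,211,036 in favor — approved.
Series C: a majority of 2599616 is 1299809; 1,299,809 required, 1,299,809 in favor — approved.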